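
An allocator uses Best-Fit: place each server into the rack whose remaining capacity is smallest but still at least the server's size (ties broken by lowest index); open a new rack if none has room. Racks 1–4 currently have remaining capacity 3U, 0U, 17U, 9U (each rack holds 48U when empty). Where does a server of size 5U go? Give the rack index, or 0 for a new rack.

4

Racks with room: rack 3 (17U), rack 4 (9U).
Tightest fit is rack 4 with 9U free.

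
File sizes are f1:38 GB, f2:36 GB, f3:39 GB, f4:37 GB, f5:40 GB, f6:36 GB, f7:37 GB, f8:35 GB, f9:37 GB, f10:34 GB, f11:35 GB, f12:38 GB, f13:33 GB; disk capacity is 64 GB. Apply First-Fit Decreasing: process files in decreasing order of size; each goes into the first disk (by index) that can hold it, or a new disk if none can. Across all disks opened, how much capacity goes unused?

Sorted descending: 40, 39, 38, 38, 37, 37, 37, 36, 36, 35, 35, 34, 33.
disk 1: place 40 GB, 24 GB left
disk 2: place 39 GB, 25 GB left
disk 3: place 38 GB, 26 GB left
disk 4: place 38 GB, 26 GB left
disk 5: place 37 GB, 27 GB left
disk 6: place 37 GB, 27 GB left
disk 7: place 37 GB, 27 GB left
disk 8: place 36 GB, 28 GB left
disk 9: place 36 GB, 28 GB left
disk 10: place 35 GB, 29 GB left
disk 11: place 35 GB, 29 GB left
disk 12: place 34 GB, 30 GB left
disk 13: place 33 GB, 31 GB left
13 disks × 64 GB = 832 GB; used 475 GB; unused 357 GB.

357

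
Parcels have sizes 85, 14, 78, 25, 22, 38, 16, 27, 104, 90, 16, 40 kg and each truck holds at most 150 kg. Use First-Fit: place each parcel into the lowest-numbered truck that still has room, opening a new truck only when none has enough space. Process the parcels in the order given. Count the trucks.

truck 1: place 85 kg, 65 kg left
truck 1: place 14 kg, 51 kg left
truck 2: place 78 kg, 72 kg left
truck 1: place 25 kg, 26 kg left
truck 1: place 22 kg, 4 kg left
truck 2: place 38 kg, 34 kg left
truck 2: place 16 kg, 18 kg left
truck 3: place 27 kg, 123 kg left
truck 3: place 104 kg, 19 kg left
truck 4: place 90 kg, 60 kg left
truck 2: place 16 kg, 2 kg left
truck 4: place 40 kg, 20 kg left

4 trucks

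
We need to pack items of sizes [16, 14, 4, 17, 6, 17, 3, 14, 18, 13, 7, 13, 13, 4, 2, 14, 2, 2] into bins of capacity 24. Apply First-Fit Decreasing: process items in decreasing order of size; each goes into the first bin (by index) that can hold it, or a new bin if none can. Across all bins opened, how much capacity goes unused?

61

Sorted descending: 18, 17, 17, 16, 14, 14, 14, 13, 13, 13, 7, 6, 4, 4, 3, 2, 2, 2.
18 → bin 1 (remaining 6)
17 → bin 2 (remaining 7)
17 → bin 3 (remaining 7)
16 → bin 4 (remaining 8)
14 → bin 5 (remaining 10)
14 → bin 6 (remaining 10)
14 → bin 7 (remaining 10)
13 → bin 8 (remaining 11)
13 → bin 9 (remaining 11)
13 → bin 10 (remaining 11)
7 → bin 2 (remaining 0)
6 → bin 1 (remaining 0)
4 → bin 3 (remaining 3)
4 → bin 4 (remaining 4)
3 → bin 3 (remaining 0)
2 → bin 4 (remaining 2)
2 → bin 4 (remaining 0)
2 → bin 5 (remaining 8)
10 bins × 24 = 240; used 179; unused 61.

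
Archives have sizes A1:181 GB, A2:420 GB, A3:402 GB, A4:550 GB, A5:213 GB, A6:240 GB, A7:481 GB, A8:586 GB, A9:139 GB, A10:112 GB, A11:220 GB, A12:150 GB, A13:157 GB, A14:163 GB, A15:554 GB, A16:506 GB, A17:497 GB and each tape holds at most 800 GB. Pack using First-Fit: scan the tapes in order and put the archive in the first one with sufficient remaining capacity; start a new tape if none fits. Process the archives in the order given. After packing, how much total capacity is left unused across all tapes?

Put A1 (181 GB) in tape 1; 619 GB remain.
Put A2 (420 GB) in tape 1; 199 GB remain.
Put A3 (402 GB) in tape 2; 398 GB remain.
Put A4 (550 GB) in tape 3; 250 GB remain.
Put A5 (213 GB) in tape 2; 185 GB remain.
Put A6 (240 GB) in tape 3; 10 GB remain.
Put A7 (481 GB) in tape 4; 319 GB remain.
Put A8 (586 GB) in tape 5; 214 GB remain.
Put A9 (139 GB) in tape 1; 60 GB remain.
Put A10 (112 GB) in tape 2; 73 GB remain.
Put A11 (220 GB) in tape 4; 99 GB remain.
Put A12 (150 GB) in tape 5; 64 GB remain.
Put A13 (157 GB) in tape 6; 643 GB remain.
Put A14 (163 GB) in tape 6; 480 GB remain.
Put A15 (554 GB) in tape 7; 246 GB remain.
Put A16 (506 GB) in tape 8; 294 GB remain.
Put A17 (497 GB) in tape 9; 303 GB remain.
9 tapes × 800 GB = 7200 GB; used 5571 GB; unused 1629 GB.

1629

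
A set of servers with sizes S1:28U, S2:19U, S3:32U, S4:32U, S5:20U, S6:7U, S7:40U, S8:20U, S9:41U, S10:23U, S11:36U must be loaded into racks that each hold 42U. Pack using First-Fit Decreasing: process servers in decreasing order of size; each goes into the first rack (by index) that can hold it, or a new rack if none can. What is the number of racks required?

Sorted descending: 41, 40, 36, 32, 32, 28, 23, 20, 20, 19, 7.
Put 41U in rack 1; 1U remain.
Put 40U in rack 2; 2U remain.
Put 36U in rack 3; 6U remain.
Put 32U in rack 4; 10U remain.
Put 32U in rack 5; 10U remain.
Put 28U in rack 6; 14U remain.
Put 23U in rack 7; 19U remain.
Put 20U in rack 8; 22U remain.
Put 20U in rack 8; 2U remain.
Put 19U in rack 7; 0U remain.
Put 7U in rack 4; 3U remain.

8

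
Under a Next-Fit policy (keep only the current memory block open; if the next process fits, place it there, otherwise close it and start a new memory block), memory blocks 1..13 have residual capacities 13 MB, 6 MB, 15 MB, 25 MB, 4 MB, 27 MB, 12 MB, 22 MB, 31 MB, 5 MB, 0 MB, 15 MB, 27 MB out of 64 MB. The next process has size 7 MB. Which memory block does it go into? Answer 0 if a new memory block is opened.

13

Next-Fit only looks at memory block 13, which has 27 MB free.
7 MB fits there.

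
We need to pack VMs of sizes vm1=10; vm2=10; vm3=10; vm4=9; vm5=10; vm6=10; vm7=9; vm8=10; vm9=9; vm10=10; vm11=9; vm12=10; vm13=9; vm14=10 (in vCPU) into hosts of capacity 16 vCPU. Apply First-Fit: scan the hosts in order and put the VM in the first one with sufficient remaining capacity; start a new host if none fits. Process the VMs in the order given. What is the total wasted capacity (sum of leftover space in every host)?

Put vm1 (10 vCPU) in host 1; 6 vCPU remain.
Put vm2 (10 vCPU) in host 2; 6 vCPU remain.
Put vm3 (10 vCPU) in host 3; 6 vCPU remain.
Put vm4 (9 vCPU) in host 4; 7 vCPU remain.
Put vm5 (10 vCPU) in host 5; 6 vCPU remain.
Put vm6 (10 vCPU) in host 6; 6 vCPU remain.
Put vm7 (9 vCPU) in host 7; 7 vCPU remain.
Put vm8 (10 vCPU) in host 8; 6 vCPU remain.
Put vm9 (9 vCPU) in host 9; 7 vCPU remain.
Put vm10 (10 vCPU) in host 10; 6 vCPU remain.
Put vm11 (9 vCPU) in host 11; 7 vCPU remain.
Put vm12 (10 vCPU) in host 12; 6 vCPU remain.
Put vm13 (9 vCPU) in host 13; 7 vCPU remain.
Put vm14 (10 vCPU) in host 14; 6 vCPU remain.
14 hosts × 16 vCPU = 224 vCPU; used 135 vCPU; unused 89 vCPU.

89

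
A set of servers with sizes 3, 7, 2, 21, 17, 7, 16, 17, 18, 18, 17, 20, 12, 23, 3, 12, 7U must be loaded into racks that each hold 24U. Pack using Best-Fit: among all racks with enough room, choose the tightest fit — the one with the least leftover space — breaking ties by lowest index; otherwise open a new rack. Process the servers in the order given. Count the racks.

11

rack 1: place 3U, 21U left
rack 1: place 7U, 14U left
rack 1: place 2U, 12U left
rack 2: place 21U, 3U left
rack 3: place 17U, 7U left
rack 3: place 7U, 0U left
rack 4: place 16U, 8U left
rack 5: place 17U, 7U left
rack 6: place 18U, 6U left
rack 7: place 18U, 6U left
rack 8: place 17U, 7U left
rack 9: place 20U, 4U left
rack 1: place 12U, 0U left
rack 10: place 23U, 1U left
rack 2: place 3U, 0U left
rack 11: place 12U, 12U left
rack 5: place 7U, 0U left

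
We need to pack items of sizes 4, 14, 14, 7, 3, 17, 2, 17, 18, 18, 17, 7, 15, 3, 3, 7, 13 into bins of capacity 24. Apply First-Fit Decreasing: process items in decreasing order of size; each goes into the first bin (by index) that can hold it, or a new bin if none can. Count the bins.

Sorted descending: 18, 18, 17, 17, 17, 15, 14, 14, 13, 7, 7, 7, 4, 3, 3, 3, 2.
bin 1: place 18, 6 left
bin 2: place 18, 6 left
bin 3: place 17, 7 left
bin 4: place 17, 7 left
bin 5: place 17, 7 left
bin 6: place 15, 9 left
bin 7: place 14, 10 left
bin 8: place 14, 10 left
bin 9: place 13, 11 left
bin 3: place 7, 0 left
bin 4: place 7, 0 left
bin 5: place 7, 0 left
bin 1: place 4, 2 left
bin 2: place 3, 3 left
bin 2: place 3, 0 left
bin 6: place 3, 6 left
bin 1: place 2, 0 left
Final bins: [18,4,2] [18,3,3] [17,7] [17,7] [17,7] [15,3] [14] [14] [13].

9 bins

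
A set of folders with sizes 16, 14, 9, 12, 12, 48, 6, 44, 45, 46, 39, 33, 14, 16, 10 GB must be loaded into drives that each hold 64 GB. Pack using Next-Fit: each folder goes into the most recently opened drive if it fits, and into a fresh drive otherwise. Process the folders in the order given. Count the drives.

8 drives

Put 16 GB in drive 1; 48 GB remain.
Put 14 GB in drive 1; 34 GB remain.
Put 9 GB in drive 1; 25 GB remain.
Put 12 GB in drive 1; 13 GB remain.
Put 12 GB in drive 1; 1 GB remain.
Put 48 GB in drive 2; 16 GB remain.
Put 6 GB in drive 2; 10 GB remain.
Put 44 GB in drive 3; 20 GB remain.
Put 45 GB in drive 4; 19 GB remain.
Put 46 GB in drive 5; 18 GB remain.
Put 39 GB in drive 6; 25 GB remain.
Put 33 GB in drive 7; 31 GB remain.
Put 14 GB in drive 7; 17 GB remain.
Put 16 GB in drive 7; 1 GB remain.
Put 10 GB in drive 8; 54 GB remain.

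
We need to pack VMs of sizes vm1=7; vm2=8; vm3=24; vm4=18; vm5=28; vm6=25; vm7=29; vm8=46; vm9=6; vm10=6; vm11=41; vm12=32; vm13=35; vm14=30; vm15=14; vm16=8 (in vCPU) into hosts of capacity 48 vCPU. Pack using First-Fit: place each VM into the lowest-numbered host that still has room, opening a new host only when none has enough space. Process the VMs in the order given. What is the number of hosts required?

Put vm1 (7 vCPU) in host 1; 41 vCPU remain.
Put vm2 (8 vCPU) in host 1; 33 vCPU remain.
Put vm3 (24 vCPU) in host 1; 9 vCPU remain.
Put vm4 (18 vCPU) in host 2; 30 vCPU remain.
Put vm5 (28 vCPU) in host 2; 2 vCPU remain.
Put vm6 (25 vCPU) in host 3; 23 vCPU remain.
Put vm7 (29 vCPU) in host 4; 19 vCPU remain.
Put vm8 (46 vCPU) in host 5; 2 vCPU remain.
Put vm9 (6 vCPU) in host 1; 3 vCPU remain.
Put vm10 (6 vCPU) in host 3; 17 vCPU remain.
Put vm11 (41 vCPU) in host 6; 7 vCPU remain.
Put vm12 (32 vCPU) in host 7; 16 vCPU remain.
Put vm13 (35 vCPU) in host 8; 13 vCPU remain.
Put vm14 (30 vCPU) in host 9; 18 vCPU remain.
Put vm15 (14 vCPU) in host 3; 3 vCPU remain.
Put vm16 (8 vCPU) in host 4; 11 vCPU remain.
Final hosts: [7,8,24,6] [18,28] [25,6,14] [29,8] [46] [41] [32] [35] [30].

9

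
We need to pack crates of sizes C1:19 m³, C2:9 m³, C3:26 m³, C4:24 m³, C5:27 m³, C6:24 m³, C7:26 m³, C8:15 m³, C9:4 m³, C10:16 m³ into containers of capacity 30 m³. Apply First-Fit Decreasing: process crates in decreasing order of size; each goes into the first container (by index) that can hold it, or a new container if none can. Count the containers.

Sorted descending: 27, 26, 26, 24, 24, 19, 16, 15, 9, 4.
container 1: place 27 m³, 3 m³ left
container 2: place 26 m³, 4 m³ left
container 3: place 26 m³, 4 m³ left
container 4: place 24 m³, 6 m³ left
container 5: place 24 m³, 6 m³ left
container 6: place 19 m³, 11 m³ left
container 7: place 16 m³, 14 m³ left
container 8: place 15 m³, 15 m³ left
container 6: place 9 m³, 2 m³ left
container 2: place 4 m³, 0 m³ left

8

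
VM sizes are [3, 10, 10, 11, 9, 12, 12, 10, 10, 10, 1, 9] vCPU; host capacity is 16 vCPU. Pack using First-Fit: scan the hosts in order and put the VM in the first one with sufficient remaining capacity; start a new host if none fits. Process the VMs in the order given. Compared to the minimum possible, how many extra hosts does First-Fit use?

First-Fit: [3,10,1] [10] [11] [9] [12] [12] [10] [10] [10] [9] → 10 hosts.
10 VMs exceed 8 vCPU (half the capacity), and no two of those can share a host, so at least 10 hosts are needed.
So 10 is already optimal.

0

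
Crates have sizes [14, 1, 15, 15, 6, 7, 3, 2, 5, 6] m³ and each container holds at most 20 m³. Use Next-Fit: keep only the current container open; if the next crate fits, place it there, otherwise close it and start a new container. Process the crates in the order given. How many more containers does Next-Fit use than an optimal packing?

Next-Fit: [14,1] [15] [15] [6,7,3,2] [5,6] → 5 containers.
Total size 74 m³; any packing needs at least ⌈74/20⌉ = 4 containers.
An optimal packing achieves that bound: [15,5] [15,3,2] [14,6] [7,6,1] → 4 containers.
Excess: 5 − 4 = 1.

1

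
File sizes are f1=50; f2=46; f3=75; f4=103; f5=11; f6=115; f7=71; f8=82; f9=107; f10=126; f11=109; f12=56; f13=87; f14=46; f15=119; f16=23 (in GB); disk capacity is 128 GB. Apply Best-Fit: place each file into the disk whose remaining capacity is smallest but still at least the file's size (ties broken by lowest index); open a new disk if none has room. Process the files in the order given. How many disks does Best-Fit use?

Put f1 (50 GB) in disk 1; 78 GB remain.
Put f2 (46 GB) in disk 1; 32 GB remain.
Put f3 (75 GB) in disk 2; 53 GB remain.
Put f4 (103 GB) in disk 3; 25 GB remain.
Put f5 (11 GB) in disk 3; 14 GB remain.
Put f6 (115 GB) in disk 4; 13 GB remain.
Put f7 (71 GB) in disk 5; 57 GB remain.
Put f8 (82 GB) in disk 6; 46 GB remain.
Put f9 (107 GB) in disk 7; 21 GB remain.
Put f10 (126 GB) in disk 8; 2 GB remain.
Put f11 (109 GB) in disk 9; 19 GB remain.
Put f12 (56 GB) in disk 5; 1 GB remain.
Put f13 (87 GB) in disk 10; 41 GB remain.
Put f14 (46 GB) in disk 6; 0 GB remain.
Put f15 (119 GB) in disk 11; 9 GB remain.
Put f16 (23 GB) in disk 1; 9 GB remain.
Final disks: [50,46,23] [75] [103,11] [115] [71,56] [82,46] [107] [126] [109] [87] [119].

11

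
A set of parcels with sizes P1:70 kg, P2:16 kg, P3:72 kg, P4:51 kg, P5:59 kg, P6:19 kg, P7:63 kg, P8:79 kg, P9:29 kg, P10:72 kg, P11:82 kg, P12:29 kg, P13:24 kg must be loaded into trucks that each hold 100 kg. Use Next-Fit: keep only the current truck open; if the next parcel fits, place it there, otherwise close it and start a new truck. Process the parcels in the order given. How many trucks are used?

truck 1: place P1 (70 kg), 30 kg left
truck 1: place P2 (16 kg), 14 kg left
truck 2: place P3 (72 kg), 28 kg left
truck 3: place P4 (51 kg), 49 kg left
truck 4: place P5 (59 kg), 41 kg left
truck 4: place P6 (19 kg), 22 kg left
truck 5: place P7 (63 kg), 37 kg left
truck 6: place P8 (79 kg), 21 kg left
truck 7: place P9 (29 kg), 71 kg left
truck 8: place P10 (72 kg), 28 kg left
truck 9: place P11 (82 kg), 18 kg left
truck 10: place P12 (29 kg), 71 kg left
truck 10: place P13 (24 kg), 47 kg left
Final trucks: [70,16] [72] [51] [59,19] [63] [79] [29] [72] [82] [29,24].

10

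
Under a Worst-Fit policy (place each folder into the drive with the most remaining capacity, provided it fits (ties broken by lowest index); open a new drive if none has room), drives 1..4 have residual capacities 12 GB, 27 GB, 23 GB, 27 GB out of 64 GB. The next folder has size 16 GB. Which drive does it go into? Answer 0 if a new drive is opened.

Drives with room: drive 2 (27 GB), drive 3 (23 GB), drive 4 (27 GB).
Most room is drive 2 with 27 GB free.

2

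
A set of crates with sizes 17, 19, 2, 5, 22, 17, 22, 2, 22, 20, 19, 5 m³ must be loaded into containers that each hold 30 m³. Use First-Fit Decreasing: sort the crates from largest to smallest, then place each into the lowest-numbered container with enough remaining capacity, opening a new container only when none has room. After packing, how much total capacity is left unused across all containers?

68

Sorted descending: 22, 22, 22, 20, 19, 19, 17, 17, 5, 5, 2, 2.
Put 22 m³ in container 1; 8 m³ remain.
Put 22 m³ in container 2; 8 m³ remain.
Put 22 m³ in container 3; 8 m³ remain.
Put 20 m³ in container 4; 10 m³ remain.
Put 19 m³ in container 5; 11 m³ remain.
Put 19 m³ in container 6; 11 m³ remain.
Put 17 m³ in container 7; 13 m³ remain.
Put 17 m³ in container 8; 13 m³ remain.
Put 5 m³ in container 1; 3 m³ remain.
Put 5 m³ in container 2; 3 m³ remain.
Put 2 m³ in container 1; 1 m³ remain.
Put 2 m³ in container 2; 1 m³ remain.
8 containers × 30 m³ = 240 m³; used 172 m³; unused 68 m³.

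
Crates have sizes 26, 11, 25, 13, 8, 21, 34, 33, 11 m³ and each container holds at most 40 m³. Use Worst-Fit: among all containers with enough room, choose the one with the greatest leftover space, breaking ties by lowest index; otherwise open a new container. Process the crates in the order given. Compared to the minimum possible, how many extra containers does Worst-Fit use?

Worst-Fit: [26,11] [25,13] [8,21,11] [34] [33] → 5 containers.
Total size 182 m³; any packing needs at least ⌈182/40⌉ = 5 containers.
So 5 is already optimal.

0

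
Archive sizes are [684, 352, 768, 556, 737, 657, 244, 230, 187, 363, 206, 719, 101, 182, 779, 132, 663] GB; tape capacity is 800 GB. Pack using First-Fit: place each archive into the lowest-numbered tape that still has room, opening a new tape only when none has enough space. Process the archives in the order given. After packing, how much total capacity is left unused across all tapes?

Put 684 GB in tape 1; 116 GB remain.
Put 352 GB in tape 2; 448 GB remain.
Put 768 GB in tape 3; 32 GB remain.
Put 556 GB in tape 4; 244 GB remain.
Put 737 GB in tape 5; 63 GB remain.
Put 657 GB in tape 6; 143 GB remain.
Put 244 GB in tape 2; 204 GB remain.
Put 230 GB in tape 4; 14 GB remain.
Put 187 GB in tape 2; 17 GB remain.
Put 363 GB in tape 7; 437 GB remain.
Put 206 GB in tape 7; 231 GB remain.
Put 719 GB in tape 8; 81 GB remain.
Put 101 GB in tape 1; 15 GB remain.
Put 182 GB in tape 7; 49 GB remain.
Put 779 GB in tape 9; 21 GB remain.
Put 132 GB in tape 6; 11 GB remain.
Put 663 GB in tape 10; 137 GB remain.
10 tapes × 800 GB = 8000 GB; used 7560 GB; unused 440 GB.

440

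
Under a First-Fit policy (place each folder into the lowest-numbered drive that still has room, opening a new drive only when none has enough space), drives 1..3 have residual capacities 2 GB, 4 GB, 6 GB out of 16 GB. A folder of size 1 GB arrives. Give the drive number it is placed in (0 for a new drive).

1

Drives with room: drive 1 (2 GB), drive 2 (4 GB), drive 3 (6 GB).
The first with room is drive 1.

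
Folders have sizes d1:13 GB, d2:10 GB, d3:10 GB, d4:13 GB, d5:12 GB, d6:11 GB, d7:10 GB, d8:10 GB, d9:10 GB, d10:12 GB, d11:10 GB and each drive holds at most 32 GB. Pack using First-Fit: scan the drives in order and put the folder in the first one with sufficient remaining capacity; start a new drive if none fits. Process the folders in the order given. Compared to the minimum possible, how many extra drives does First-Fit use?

1

First-Fit: [13,10] [10,13] [12,11] [10,10,10] [12,10] → 5 drives.
Total size 121 GB; any packing needs at least ⌈121/32⌉ = 4 drives.
An optimal packing achieves that bound: [13,13] [12,10,10] [12,10,10] [11,10,10] → 4 drives.
Excess: 5 − 4 = 1.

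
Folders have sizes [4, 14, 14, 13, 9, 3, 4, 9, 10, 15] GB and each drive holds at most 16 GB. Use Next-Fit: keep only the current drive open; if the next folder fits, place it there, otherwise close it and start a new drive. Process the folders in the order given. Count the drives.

Put 4 GB in drive 1; 12 GB remain.
Put 14 GB in drive 2; 2 GB remain.
Put 14 GB in drive 3; 2 GB remain.
Put 13 GB in drive 4; 3 GB remain.
Put 9 GB in drive 5; 7 GB remain.
Put 3 GB in drive 5; 4 GB remain.
Put 4 GB in drive 5; 0 GB remain.
Put 9 GB in drive 6; 7 GB remain.
Put 10 GB in drive 7; 6 GB remain.
Put 15 GB in drive 8; 1 GB remain.

8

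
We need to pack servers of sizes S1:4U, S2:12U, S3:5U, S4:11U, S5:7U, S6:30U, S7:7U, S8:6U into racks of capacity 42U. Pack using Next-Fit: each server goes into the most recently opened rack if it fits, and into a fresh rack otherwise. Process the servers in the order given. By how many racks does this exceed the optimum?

Next-Fit: [4,12,5,11,7] [30,7] [6] → 3 racks.
Total size 82U; any packing needs at least ⌈82/42⌉ = 2 racks.
An optimal packing achieves that bound: [30,12] [11,7,7,6,5,4] → 2 racks.
Excess: 3 − 2 = 1.

1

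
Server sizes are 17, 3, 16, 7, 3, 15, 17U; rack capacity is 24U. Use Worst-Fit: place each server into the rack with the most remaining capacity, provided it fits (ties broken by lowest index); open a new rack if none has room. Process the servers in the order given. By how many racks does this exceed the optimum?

0

Worst-Fit: [17,3,3] [16,7] [15] [17] → 4 racks.
Total size 78U; any packing needs at least ⌈78/24⌉ = 4 racks.
So 4 is already optimal.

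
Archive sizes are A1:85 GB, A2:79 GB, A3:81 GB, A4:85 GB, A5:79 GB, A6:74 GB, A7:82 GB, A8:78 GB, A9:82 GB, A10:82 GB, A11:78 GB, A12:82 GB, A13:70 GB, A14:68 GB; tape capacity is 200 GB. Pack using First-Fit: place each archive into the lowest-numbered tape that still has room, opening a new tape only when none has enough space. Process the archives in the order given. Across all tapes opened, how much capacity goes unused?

tape 1: place A1 (85 GB), 115 GB left
tape 1: place A2 (79 GB), 36 GB left
tape 2: place A3 (81 GB), 119 GB left
tape 2: place A4 (85 GB), 34 GB left
tape 3: place A5 (79 GB), 121 GB left
tape 3: place A6 (74 GB), 47 GB left
tape 4: place A7 (82 GB), 118 GB left
tape 4: place A8 (78 GB), 40 GB left
tape 5: place A9 (82 GB), 118 GB left
tape 5: place A10 (82 GB), 36 GB left
tape 6: place A11 (78 GB), 122 GB left
tape 6: place A12 (82 GB), 40 GB left
tape 7: place A13 (70 GB), 130 GB left
tape 7: place A14 (68 GB), 62 GB left
7 tapes × 200 GB = 1400 GB; used 1105 GB; unused 295 GB.

295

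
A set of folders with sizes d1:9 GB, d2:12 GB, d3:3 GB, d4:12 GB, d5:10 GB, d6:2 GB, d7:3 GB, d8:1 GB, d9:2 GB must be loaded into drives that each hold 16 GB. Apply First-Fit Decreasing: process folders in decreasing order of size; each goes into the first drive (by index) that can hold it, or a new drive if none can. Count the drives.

4 drives

Sorted descending: 12, 12, 10, 9, 3, 3, 2, 2, 1.
drive 1: place 12 GB, 4 GB left
drive 2: place 12 GB, 4 GB left
drive 3: place 10 GB, 6 GB left
drive 4: place 9 GB, 7 GB left
drive 1: place 3 GB, 1 GB left
drive 2: place 3 GB, 1 GB left
drive 3: place 2 GB, 4 GB left
drive 3: place 2 GB, 2 GB left
drive 1: place 1 GB, 0 GB left
Final drives: [12,3,1] [12,3] [10,2,2] [9].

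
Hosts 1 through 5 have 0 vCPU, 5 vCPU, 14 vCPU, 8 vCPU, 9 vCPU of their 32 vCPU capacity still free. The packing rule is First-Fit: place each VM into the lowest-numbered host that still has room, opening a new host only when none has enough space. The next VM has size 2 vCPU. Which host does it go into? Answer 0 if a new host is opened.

Hosts with room: host 2 (5 vCPU), host 3 (14 vCPU), host 4 (8 vCPU), host 5 (9 vCPU).
The first with room is host 2.

2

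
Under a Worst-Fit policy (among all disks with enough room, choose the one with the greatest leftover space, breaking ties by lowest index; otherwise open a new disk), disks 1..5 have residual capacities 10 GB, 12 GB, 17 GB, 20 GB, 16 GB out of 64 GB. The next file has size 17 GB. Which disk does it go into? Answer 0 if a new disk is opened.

4

Disks with room: disk 3 (17 GB), disk 4 (20 GB).
Most room is disk 4 with 20 GB free.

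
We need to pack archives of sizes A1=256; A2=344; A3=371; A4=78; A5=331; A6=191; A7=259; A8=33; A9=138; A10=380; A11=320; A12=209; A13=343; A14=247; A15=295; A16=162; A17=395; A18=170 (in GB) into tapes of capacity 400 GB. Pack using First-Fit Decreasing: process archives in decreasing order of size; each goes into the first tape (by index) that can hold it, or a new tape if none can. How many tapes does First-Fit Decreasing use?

13

Sorted descending: 395, 380, 371, 344, 343, 331, 320, 295, 259, 256, 247, 209, 191, 170, 162, 138, 78, 33.
tape 1: place 395 GB, 5 GB left
tape 2: place 380 GB, 20 GB left
tape 3: place 371 GB, 29 GB left
tape 4: place 344 GB, 56 GB left
tape 5: place 343 GB, 57 GB left
tape 6: place 331 GB, 69 GB left
tape 7: place 320 GB, 80 GB left
tape 8: place 295 GB, 105 GB left
tape 9: place 259 GB, 141 GB left
tape 10: place 256 GB, 144 GB left
tape 11: place 247 GB, 153 GB left
tape 12: place 209 GB, 191 GB left
tape 12: place 191 GB, 0 GB left
tape 13: place 170 GB, 230 GB left
tape 13: place 162 GB, 68 GB left
tape 9: place 138 GB, 3 GB left
tape 7: place 78 GB, 2 GB left
tape 4: place 33 GB, 23 GB left
Final tapes: [395] [380] [371] [344,33] [343] [331] [320,78] [295] [259,138] [256] [247] [209,191] [170,162].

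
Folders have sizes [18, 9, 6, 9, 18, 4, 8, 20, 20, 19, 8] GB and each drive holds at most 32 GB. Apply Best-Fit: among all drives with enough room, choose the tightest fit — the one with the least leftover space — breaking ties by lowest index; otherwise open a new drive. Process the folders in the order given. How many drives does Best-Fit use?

6

18 GB → drive 1 (remaining 14 GB)
9 GB → drive 1 (remaining 5 GB)
6 GB → drive 2 (remaining 26 GB)
9 GB → drive 2 (remaining 17 GB)
18 GB → drive 3 (remaining 14 GB)
4 GB → drive 1 (remaining 1 GB)
8 GB → drive 3 (remaining 6 GB)
20 GB → drive 4 (remaining 12 GB)
20 GB → drive 5 (remaining 12 GB)
19 GB → drive 6 (remaining 13 GB)
8 GB → drive 4 (remaining 4 GB)
Final drives: [18,9,4] [6,9] [18,8] [20,8] [20] [19].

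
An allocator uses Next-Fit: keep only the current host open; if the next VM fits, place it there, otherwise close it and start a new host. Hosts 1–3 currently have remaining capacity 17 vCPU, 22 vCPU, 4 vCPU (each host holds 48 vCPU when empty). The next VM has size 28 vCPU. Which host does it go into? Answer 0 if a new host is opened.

0

Next-Fit only looks at host 3, which has 4 vCPU free.
28 vCPU does not fit, so a new host is opened.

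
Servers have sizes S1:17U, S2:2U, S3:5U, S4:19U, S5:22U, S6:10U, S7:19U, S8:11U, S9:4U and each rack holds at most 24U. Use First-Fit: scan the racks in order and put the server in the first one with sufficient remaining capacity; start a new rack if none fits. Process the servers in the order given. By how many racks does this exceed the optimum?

First-Fit: [17,2,5] [19,4] [22] [10,11] [19] → 5 racks.
Total size 109U; any packing needs at least ⌈109/24⌉ = 5 racks.
So 5 is already optimal.

0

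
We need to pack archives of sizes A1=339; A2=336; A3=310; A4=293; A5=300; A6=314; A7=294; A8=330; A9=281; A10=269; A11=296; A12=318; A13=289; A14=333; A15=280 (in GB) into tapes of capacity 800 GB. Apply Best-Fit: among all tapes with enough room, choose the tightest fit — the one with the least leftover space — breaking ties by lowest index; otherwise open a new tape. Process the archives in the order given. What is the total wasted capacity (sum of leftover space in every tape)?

A1 (339 GB) → tape 1 (remaining 461 GB)
A2 (336 GB) → tape 1 (remaining 125 GB)
A3 (310 GB) → tape 2 (remaining 490 GB)
A4 (293 GB) → tape 2 (remaining 197 GB)
A5 (300 GB) → tape 3 (remaining 500 GB)
A6 (314 GB) → tape 3 (remaining 186 GB)
A7 (294 GB) → tape 4 (remaining 506 GB)
A8 (330 GB) → tape 4 (remaining 176 GB)
A9 (281 GB) → tape 5 (remaining 519 GB)
A10 (269 GB) → tape 5 (remaining 250 GB)
A11 (296 GB) → tape 6 (remaining 504 GB)
A12 (318 GB) → tape 6 (remaining 186 GB)
A13 (289 GB) → tape 7 (remaining 511 GB)
A14 (333 GB) → tape 7 (remaining 178 GB)
A15 (280 GB) → tape 8 (remaining 520 GB)
8 tapes × 800 GB = 6400 GB; used 4582 GB; unused 1818 GB.

1818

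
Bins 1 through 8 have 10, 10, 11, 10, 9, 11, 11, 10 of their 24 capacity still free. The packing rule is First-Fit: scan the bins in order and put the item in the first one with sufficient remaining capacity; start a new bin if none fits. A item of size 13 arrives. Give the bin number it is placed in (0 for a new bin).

0

No bin has ≥ 13 free, so a new bin is opened.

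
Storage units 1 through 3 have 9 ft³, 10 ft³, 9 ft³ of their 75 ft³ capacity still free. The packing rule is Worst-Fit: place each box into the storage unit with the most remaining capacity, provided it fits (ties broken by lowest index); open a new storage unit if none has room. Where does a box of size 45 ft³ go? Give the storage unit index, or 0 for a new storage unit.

No storage unit has ≥ 45 ft³ free, so a new storage unit is opened.

0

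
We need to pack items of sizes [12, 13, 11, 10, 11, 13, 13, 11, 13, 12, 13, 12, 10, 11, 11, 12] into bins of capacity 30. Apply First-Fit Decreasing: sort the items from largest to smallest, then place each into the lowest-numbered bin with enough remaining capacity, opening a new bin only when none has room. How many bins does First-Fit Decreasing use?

8

Sorted descending: 13, 13, 13, 13, 13, 12, 12, 12, 12, 11, 11, 11, 11, 11, 10, 10.
Put 13 in bin 1; 17 remain.
Put 13 in bin 1; 4 remain.
Put 13 in bin 2; 17 remain.
Put 13 in bin 2; 4 remain.
Put 13 in bin 3; 17 remain.
Put 12 in bin 3; 5 remain.
Put 12 in bin 4; 18 remain.
Put 12 in bin 4; 6 remain.
Put 12 in bin 5; 18 remain.
Put 11 in bin 5; 7 remain.
Put 11 in bin 6; 19 remain.
Put 11 in bin 6; 8 remain.
Put 11 in bin 7; 19 remain.
Put 11 in bin 7; 8 remain.
Put 10 in bin 8; 20 remain.
Put 10 in bin 8; 10 remain.
Final bins: [13,13] [13,13] [13,12] [12,12] [12,11] [11,11] [11,11] [10,10].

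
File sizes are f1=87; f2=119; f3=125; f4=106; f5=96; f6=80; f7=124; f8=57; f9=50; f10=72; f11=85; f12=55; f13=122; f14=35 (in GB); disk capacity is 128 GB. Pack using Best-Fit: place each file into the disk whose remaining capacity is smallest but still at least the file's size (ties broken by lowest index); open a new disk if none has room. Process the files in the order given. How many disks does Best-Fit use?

f1 (87 GB) → disk 1 (remaining 41 GB)
f2 (119 GB) → disk 2 (remaining 9 GB)
f3 (125 GB) → disk 3 (remaining 3 GB)
f4 (106 GB) → disk 4 (remaining 22 GB)
f5 (96 GB) → disk 5 (remaining 32 GB)
f6 (80 GB) → disk 6 (remaining 48 GB)
f7 (124 GB) → disk 7 (remaining 4 GB)
f8 (57 GB) → disk 8 (remaining 71 GB)
f9 (50 GB) → disk 8 (remaining 21 GB)
f10 (72 GB) → disk 9 (remaining 56 GB)
f11 (85 GB) → disk 10 (remaining 43 GB)
f12 (55 GB) → disk 9 (remaining 1 GB)
f13 (122 GB) → disk 11 (remaining 6 GB)
f14 (35 GB) → disk 1 (remaining 6 GB)

11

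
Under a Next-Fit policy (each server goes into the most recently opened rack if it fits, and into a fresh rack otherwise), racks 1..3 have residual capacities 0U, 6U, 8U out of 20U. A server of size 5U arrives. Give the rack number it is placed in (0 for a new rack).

Next-Fit only looks at rack 3, which has 8U free.
5U fits there.

3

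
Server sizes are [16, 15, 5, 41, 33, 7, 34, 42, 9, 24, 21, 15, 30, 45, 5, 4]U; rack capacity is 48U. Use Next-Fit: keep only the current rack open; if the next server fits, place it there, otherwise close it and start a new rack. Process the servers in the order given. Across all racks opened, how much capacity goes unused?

134

Put 16U in rack 1; 32U remain.
Put 15U in rack 1; 17U remain.
Put 5U in rack 1; 12U remain.
Put 41U in rack 2; 7U remain.
Put 33U in rack 3; 15U remain.
Put 7U in rack 3; 8U remain.
Put 34U in rack 4; 14U remain.
Put 42U in rack 5; 6U remain.
Put 9U in rack 6; 39U remain.
Put 24U in rack 6; 15U remain.
Put 21U in rack 7; 27U remain.
Put 15U in rack 7; 12U remain.
Put 30U in rack 8; 18U remain.
Put 45U in rack 9; 3U remain.
Put 5U in rack 10; 43U remain.
Put 4U in rack 10; 39U remain.
10 racks × 48U = 480U; used 346U; unused 134U.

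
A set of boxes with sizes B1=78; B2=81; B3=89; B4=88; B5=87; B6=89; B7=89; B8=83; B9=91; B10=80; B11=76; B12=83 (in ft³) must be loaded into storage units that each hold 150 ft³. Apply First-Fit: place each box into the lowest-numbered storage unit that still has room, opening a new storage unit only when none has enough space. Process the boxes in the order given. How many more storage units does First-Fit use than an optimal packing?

0

First-Fit: [78] [81] [89] [88] [87] [89] [89] [83] [91] [80] [76] [83] → 12 storage units.
12 boxes exceed 75 ft³ (half the capacity), and no two of those can share a storage unit, so at least 12 storage units are needed.
So 12 is already optimal.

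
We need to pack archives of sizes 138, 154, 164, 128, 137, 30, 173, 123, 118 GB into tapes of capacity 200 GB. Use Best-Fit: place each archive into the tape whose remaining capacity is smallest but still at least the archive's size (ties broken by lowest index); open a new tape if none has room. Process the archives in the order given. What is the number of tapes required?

138 GB → tape 1 (remaining 62 GB)
154 GB → tape 2 (remaining 46 GB)
164 GB → tape 3 (remaining 36 GB)
128 GB → tape 4 (remaining 72 GB)
137 GB → tape 5 (remaining 63 GB)
30 GB → tape 3 (remaining 6 GB)
173 GB → tape 6 (remaining 27 GB)
123 GB → tape 7 (remaining 77 GB)
118 GB → tape 8 (remaining 82 GB)
Final tapes: [138] [154] [164,30] [128] [137] [173] [123] [118].

8 tapes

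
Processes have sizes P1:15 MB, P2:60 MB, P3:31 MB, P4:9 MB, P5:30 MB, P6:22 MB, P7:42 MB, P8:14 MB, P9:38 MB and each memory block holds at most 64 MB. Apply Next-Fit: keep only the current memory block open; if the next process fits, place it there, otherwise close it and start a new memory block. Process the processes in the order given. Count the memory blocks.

6

P1 (15 MB) → memory block 1 (remaining 49 MB)
P2 (60 MB) → memory block 2 (remaining 4 MB)
P3 (31 MB) → memory block 3 (remaining 33 MB)
P4 (9 MB) → memory block 3 (remaining 24 MB)
P5 (30 MB) → memory block 4 (remaining 34 MB)
P6 (22 MB) → memory block 4 (remaining 12 MB)
P7 (42 MB) → memory block 5 (remaining 22 MB)
P8 (14 MB) → memory block 5 (remaining 8 MB)
P9 (38 MB) → memory block 6 (remaining 26 MB)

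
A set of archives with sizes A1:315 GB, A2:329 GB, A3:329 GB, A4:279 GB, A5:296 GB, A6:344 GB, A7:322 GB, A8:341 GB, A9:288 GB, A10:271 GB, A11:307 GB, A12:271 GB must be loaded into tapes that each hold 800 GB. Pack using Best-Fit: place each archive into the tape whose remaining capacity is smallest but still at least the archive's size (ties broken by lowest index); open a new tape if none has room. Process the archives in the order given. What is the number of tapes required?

6 tapes

Put A1 (315 GB) in tape 1; 485 GB remain.
Put A2 (329 GB) in tape 1; 156 GB remain.
Put A3 (329 GB) in tape 2; 471 GB remain.
Put A4 (279 GB) in tape 2; 192 GB remain.
Put A5 (296 GB) in tape 3; 504 GB remain.
Put A6 (344 GB) in tape 3; 160 GB remain.
Put A7 (322 GB) in tape 4; 478 GB remain.
Put A8 (341 GB) in tape 4; 137 GB remain.
Put A9 (288 GB) in tape 5; 512 GB remain.
Put A10 (271 GB) in tape 5; 241 GB remain.
Put A11 (307 GB) in tape 6; 493 GB remain.
Put A12 (271 GB) in tape 6; 222 GB remain.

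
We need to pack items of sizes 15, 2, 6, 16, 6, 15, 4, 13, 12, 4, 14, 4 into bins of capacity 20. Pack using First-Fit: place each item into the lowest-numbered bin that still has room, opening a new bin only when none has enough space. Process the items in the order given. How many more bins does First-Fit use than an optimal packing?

First-Fit: [15,2] [6,6,4,4] [16,4] [15] [13] [12] [14] → 7 bins.
Total size 111; any packing needs at least ⌈111/20⌉ = 6 bins.
An optimal packing achieves that bound: [16,4] [15,4] [15,4] [14,6] [13,6] [12,2] → 6 bins.
Excess: 7 − 6 = 1.

1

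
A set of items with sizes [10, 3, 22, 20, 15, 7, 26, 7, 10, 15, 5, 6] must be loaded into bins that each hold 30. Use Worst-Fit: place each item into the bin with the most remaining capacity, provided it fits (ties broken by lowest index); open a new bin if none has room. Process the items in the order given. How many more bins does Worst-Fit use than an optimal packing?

Worst-Fit: [10,3,15] [22,7] [20,7] [26] [10,15,5] [6] → 6 bins.
Total size 146; any packing needs at least ⌈146/30⌉ = 5 bins.
An optimal packing achieves that bound: [26,3] [22,7] [20,10] [15,15] [10,7,6,5] → 5 bins.
Excess: 6 − 5 = 1.

1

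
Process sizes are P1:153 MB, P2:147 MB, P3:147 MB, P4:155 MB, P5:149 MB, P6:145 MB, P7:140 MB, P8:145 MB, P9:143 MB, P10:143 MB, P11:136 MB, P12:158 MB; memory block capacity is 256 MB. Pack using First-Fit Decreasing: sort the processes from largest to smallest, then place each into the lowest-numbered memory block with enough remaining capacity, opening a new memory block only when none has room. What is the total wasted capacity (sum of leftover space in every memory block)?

1311

Sorted descending: 158, 155, 153, 149, 147, 147, 145, 145, 143, 143, 140, 136.
158 MB → memory block 1 (remaining 98 MB)
155 MB → memory block 2 (remaining 101 MB)
153 MB → memory block 3 (remaining 103 MB)
149 MB → memory block 4 (remaining 107 MB)
147 MB → memory block 5 (remaining 109 MB)
147 MB → memory block 6 (remaining 109 MB)
145 MB → memory block 7 (remaining 111 MB)
145 MB → memory block 8 (remaining 111 MB)
143 MB → memory block 9 (remaining 113 MB)
143 MB → memory block 10 (remaining 113 MB)
140 MB → memory block 11 (remaining 116 MB)
136 MB → memory block 12 (remaining 120 MB)
12 memory blocks × 256 MB = 3072 MB; used 1761 MB; unused 1311 MB.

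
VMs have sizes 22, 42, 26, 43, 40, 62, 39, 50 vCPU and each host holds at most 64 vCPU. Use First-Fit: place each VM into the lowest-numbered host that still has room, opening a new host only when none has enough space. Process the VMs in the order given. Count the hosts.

Put 22 vCPU in host 1; 42 vCPU remain.
Put 42 vCPU in host 1; 0 vCPU remain.
Put 26 vCPU in host 2; 38 vCPU remain.
Put 43 vCPU in host 3; 21 vCPU remain.
Put 40 vCPU in host 4; 24 vCPU remain.
Put 62 vCPU in host 5; 2 vCPU remain.
Put 39 vCPU in host 6; 25 vCPU remain.
Put 50 vCPU in host 7; 14 vCPU remain.
Final hosts: [22,42] [26] [43] [40] [62] [39] [50].

7 hosts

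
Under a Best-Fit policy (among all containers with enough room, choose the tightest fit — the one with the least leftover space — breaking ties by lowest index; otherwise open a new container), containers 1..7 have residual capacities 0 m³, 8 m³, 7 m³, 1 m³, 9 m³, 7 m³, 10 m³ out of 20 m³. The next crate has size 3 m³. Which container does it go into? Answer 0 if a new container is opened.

Containers with room: container 2 (8 m³), container 3 (7 m³), container 5 (9 m³), container 6 (7 m³), container 7 (10 m³).
Tightest fit is container 3 with 7 m³ free.

3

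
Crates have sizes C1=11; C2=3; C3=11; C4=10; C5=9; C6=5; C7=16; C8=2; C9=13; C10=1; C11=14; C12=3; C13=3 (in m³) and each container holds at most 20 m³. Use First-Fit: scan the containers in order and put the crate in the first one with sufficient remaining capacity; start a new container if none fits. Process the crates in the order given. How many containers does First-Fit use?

container 1: place C1 (11 m³), 9 m³ left
container 1: place C2 (3 m³), 6 m³ left
container 2: place C3 (11 m³), 9 m³ left
container 3: place C4 (10 m³), 10 m³ left
container 2: place C5 (9 m³), 0 m³ left
container 1: place C6 (5 m³), 1 m³ left
container 4: place C7 (16 m³), 4 m³ left
container 3: place C8 (2 m³), 8 m³ left
container 5: place C9 (13 m³), 7 m³ left
container 1: place C10 (1 m³), 0 m³ left
container 6: place C11 (14 m³), 6 m³ left
container 3: place C12 (3 m³), 5 m³ left
container 3: place C13 (3 m³), 2 m³ left

6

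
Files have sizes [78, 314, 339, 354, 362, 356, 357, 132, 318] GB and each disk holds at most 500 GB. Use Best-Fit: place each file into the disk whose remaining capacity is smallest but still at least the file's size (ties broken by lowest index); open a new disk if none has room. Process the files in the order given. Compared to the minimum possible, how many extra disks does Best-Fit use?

0

Best-Fit: [78,314] [339] [354] [362,132] [356] [357] [318] → 7 disks.
7 files exceed 250 GB (half the capacity), and no two of those can share a disk, so at least 7 disks are needed.
So 7 is already optimal.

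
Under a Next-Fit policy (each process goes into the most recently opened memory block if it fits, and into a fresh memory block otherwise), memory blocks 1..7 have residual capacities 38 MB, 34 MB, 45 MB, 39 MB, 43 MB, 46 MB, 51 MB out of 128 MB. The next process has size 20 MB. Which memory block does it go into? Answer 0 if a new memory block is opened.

Next-Fit only looks at memory block 7, which has 51 MB free.
20 MB fits there.

7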